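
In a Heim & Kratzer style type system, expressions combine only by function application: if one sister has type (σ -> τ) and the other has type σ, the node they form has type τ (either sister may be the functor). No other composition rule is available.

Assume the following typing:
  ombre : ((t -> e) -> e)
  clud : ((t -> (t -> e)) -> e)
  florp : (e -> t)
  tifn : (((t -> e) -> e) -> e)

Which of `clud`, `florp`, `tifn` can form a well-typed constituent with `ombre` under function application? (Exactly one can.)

clud : ((t -> (t -> e)) -> e) — ombre needs (t -> e); clud needs (t -> (t -> e)); neither fits.
florp : (e -> t) — ombre needs (t -> e); florp needs e; neither fits.
tifn — combines: tifn : (((t -> e) -> e) -> e) takes ombre : ((t -> e) -> e) as argument, giving e.

tifn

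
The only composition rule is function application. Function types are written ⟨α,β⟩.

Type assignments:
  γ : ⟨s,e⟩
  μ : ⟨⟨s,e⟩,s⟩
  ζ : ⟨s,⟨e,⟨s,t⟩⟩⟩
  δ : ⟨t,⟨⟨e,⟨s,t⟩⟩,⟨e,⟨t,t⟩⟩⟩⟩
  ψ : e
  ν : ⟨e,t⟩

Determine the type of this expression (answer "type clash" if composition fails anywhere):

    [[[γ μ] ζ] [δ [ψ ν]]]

At [γ μ], μ : ⟨⟨s,e⟩,s⟩ takes γ : ⟨s,e⟩, giving s.
At [[γ μ] ζ], ζ : ⟨s,⟨e,⟨s,t⟩⟩⟩ takes [γ μ] : s, giving ⟨e,⟨s,t⟩⟩.
At [ψ ν], ν : ⟨e,t⟩ takes ψ : e, giving t.
At [δ [ψ ν]], δ : ⟨t,⟨⟨e,⟨s,t⟩⟩,⟨e,⟨t,t⟩⟩⟩⟩ takes [ψ ν] : t, giving ⟨⟨e,⟨s,t⟩⟩,⟨e,⟨t,t⟩⟩⟩.
At [[[γ μ] ζ] [δ [ψ ν]]], [δ [ψ ν]] : ⟨⟨e,⟨s,t⟩⟩,⟨e,⟨t,t⟩⟩⟩ takes [[γ μ] ζ] : ⟨e,⟨s,t⟩⟩, giving ⟨e,⟨t,t⟩⟩.

⟨e,⟨t,t⟩⟩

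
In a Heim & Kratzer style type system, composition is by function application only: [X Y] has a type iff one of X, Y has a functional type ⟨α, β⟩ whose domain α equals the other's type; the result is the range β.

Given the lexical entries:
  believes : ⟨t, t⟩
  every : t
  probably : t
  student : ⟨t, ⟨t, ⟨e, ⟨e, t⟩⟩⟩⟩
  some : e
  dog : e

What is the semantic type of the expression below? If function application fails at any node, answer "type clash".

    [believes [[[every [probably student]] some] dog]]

t

[probably student]: functor student : ⟨t, ⟨t, ⟨e, ⟨e, t⟩⟩⟩⟩, argument probably : t; result ⟨t, ⟨e, ⟨e, t⟩⟩⟩.
[every [probably student]]: functor [probably student] : ⟨t, ⟨e, ⟨e, t⟩⟩⟩, argument every : t; result ⟨e, ⟨e, t⟩⟩.
[[every [probably student]] some]: functor [every [probably student]] : ⟨e, ⟨e, t⟩⟩, argument some : e; result ⟨e, t⟩.
[[[every [probably student]] some] dog]: functor [[every [probably student]] some] : ⟨e, t⟩, argument dog : e; result t.
[believes [[[every [probably student]] some] dog]]: functor believes : ⟨t, t⟩, argument [[[every [probably student]] some] dog] : t; result t.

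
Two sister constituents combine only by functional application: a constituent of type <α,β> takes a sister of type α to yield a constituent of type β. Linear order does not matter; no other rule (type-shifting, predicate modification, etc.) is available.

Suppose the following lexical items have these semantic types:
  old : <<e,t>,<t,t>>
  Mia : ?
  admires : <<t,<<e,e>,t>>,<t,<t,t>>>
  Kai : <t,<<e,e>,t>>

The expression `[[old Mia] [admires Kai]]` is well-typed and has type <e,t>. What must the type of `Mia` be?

<<<e,t>,<t,t>>,<<t,<t,t>>,<e,t>>>

[[old Mia] [admires Kai]] is required to be <e,t>. [admires Kai] : <t,<t,t>> cannot yield <e,t> as functor, so [old Mia] : <<t,<t,t>>,<e,t>>.
[old Mia] is required to be <<t,<t,t>>,<e,t>>. old : <<e,t>,<t,t>> cannot yield <<t,<t,t>>,<e,t>> as functor, so Mia : <<<e,t>,<t,t>>,<<t,<t,t>>,<e,t>>>.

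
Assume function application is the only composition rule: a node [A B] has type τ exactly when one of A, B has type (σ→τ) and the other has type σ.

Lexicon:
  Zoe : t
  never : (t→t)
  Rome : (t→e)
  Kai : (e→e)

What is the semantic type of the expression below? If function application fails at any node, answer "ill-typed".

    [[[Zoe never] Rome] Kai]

[Zoe never] — never of type (t→t) combines with Zoe of type t: type t.
[[Zoe never] Rome] — Rome of type (t→e) combines with [Zoe never] of type t: type e.
[[[Zoe never] Rome] Kai] — Kai of type (e→e) combines with [[Zoe never] Rome] of type e: type e.

e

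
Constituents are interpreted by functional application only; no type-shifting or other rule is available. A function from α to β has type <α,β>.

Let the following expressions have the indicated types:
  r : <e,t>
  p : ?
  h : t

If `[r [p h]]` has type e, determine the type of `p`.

<t,<<e,t>,e>>

[r [p h]] must have type e. The sister r has type <e,t>; that is not a function onto e, so [p h] must be the functor, of type <<e,t>,e>.
[p h] must have type <<e,t>,e>. The sister h has type t; that is not a function onto <<e,t>,e>, so p must be the functor, of type <t,<<e,t>,e>>.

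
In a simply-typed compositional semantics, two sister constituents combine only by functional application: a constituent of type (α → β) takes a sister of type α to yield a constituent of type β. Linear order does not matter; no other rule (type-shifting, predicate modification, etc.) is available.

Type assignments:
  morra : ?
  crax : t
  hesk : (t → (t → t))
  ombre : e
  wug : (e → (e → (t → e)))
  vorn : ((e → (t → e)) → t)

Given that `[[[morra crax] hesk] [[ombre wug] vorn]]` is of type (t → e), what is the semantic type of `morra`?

[[[morra crax] hesk] [[ombre wug] vorn]] is required to be (t → e). [[ombre wug] vorn] : t cannot yield (t → e) as functor, so [[morra crax] hesk] : (t → (t → e)).
[[morra crax] hesk] is required to be (t → (t → e)). hesk : (t → (t → t)) cannot yield (t → (t → e)) as functor, so [morra crax] : ((t → (t → t)) → (t → (t → e))).
[morra crax] is required to be ((t → (t → t)) → (t → (t → e))). crax : t cannot yield ((t → (t → t)) → (t → (t → e))) as functor, so morra : (t → ((t → (t → t)) → (t → (t → e)))).

(t → ((t → (t → t)) → (t → (t → e))))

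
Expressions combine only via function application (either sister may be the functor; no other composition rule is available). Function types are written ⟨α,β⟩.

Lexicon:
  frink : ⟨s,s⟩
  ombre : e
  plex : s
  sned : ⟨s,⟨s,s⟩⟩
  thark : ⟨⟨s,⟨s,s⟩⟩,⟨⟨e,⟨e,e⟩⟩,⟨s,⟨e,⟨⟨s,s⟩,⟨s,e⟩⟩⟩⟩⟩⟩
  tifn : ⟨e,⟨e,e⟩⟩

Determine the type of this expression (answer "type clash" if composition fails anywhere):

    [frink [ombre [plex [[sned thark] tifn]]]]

⟨s,e⟩

[sned thark]: thark is ⟨⟨s,⟨s,s⟩⟩,⟨⟨e,⟨e,e⟩⟩,⟨s,⟨e,⟨⟨s,s⟩,⟨s,e⟩⟩⟩⟩⟩⟩, sned is ⟨s,⟨s,s⟩⟩; result ⟨⟨e,⟨e,e⟩⟩,⟨s,⟨e,⟨⟨s,s⟩,⟨s,e⟩⟩⟩⟩⟩.
[[sned thark] tifn]: [sned thark] is ⟨⟨e,⟨e,e⟩⟩,⟨s,⟨e,⟨⟨s,s⟩,⟨s,e⟩⟩⟩⟩⟩, tifn is ⟨e,⟨e,e⟩⟩; result ⟨s,⟨e,⟨⟨s,s⟩,⟨s,e⟩⟩⟩⟩.
[plex [[sned thark] tifn]]: [[sned thark] tifn] is ⟨s,⟨e,⟨⟨s,s⟩,⟨s,e⟩⟩⟩⟩, plex is s; result ⟨e,⟨⟨s,s⟩,⟨s,e⟩⟩⟩.
[ombre [plex [[sned thark] tifn]]]: [plex [[sned thark] tifn]] is ⟨e,⟨⟨s,s⟩,⟨s,e⟩⟩⟩, ombre is e; result ⟨⟨s,s⟩,⟨s,e⟩⟩.
[frink [ombre [plex [[sned thark] tifn]]]]: [ombre [plex [[sned thark] tifn]]] is ⟨⟨s,s⟩,⟨s,e⟩⟩, frink is ⟨s,s⟩; result ⟨s,e⟩.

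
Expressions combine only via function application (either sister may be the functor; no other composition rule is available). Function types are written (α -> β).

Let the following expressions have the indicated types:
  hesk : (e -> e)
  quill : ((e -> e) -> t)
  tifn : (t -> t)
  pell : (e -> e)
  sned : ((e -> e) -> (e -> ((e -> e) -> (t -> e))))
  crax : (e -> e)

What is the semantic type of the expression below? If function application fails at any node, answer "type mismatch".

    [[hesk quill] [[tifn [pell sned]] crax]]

type mismatch

[hesk quill]: quill is ((e -> e) -> t), hesk is (e -> e); result t.
[pell sned]: sned is ((e -> e) -> (e -> ((e -> e) -> (t -> e)))), pell is (e -> e); result (e -> ((e -> e) -> (t -> e))).
[tifn [pell sned]]: (t -> t) with (e -> ((e -> e) -> (t -> e))) — neither is a function whose domain matches the other; composition fails here.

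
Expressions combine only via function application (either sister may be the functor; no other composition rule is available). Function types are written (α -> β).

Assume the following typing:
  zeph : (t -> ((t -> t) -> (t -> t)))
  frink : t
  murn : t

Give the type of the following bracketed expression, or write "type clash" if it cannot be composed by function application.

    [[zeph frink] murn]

[zeph frink]: functor zeph : (t -> ((t -> t) -> (t -> t))), argument frink : t; result ((t -> t) -> (t -> t)).
At [[zeph frink] murn]: neither ((t -> t) -> (t -> t)) nor t can take the other as argument; the node is ill-typed.

type clash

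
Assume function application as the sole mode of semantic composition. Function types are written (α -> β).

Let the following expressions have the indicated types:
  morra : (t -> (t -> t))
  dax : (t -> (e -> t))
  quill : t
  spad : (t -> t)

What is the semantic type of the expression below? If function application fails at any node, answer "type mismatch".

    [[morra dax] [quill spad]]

type mismatch

At [morra dax]: neither (t -> (t -> t)) nor (t -> (e -> t)) can take the other as argument; the node is ill-typed.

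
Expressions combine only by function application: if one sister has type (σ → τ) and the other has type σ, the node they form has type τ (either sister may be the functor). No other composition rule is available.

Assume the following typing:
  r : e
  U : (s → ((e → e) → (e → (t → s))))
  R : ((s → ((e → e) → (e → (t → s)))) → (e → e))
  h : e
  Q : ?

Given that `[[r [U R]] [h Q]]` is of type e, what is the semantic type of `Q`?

[[r [U R]] [h Q]] must have type e. The sister [r [U R]] has type e; that is not a function onto e, so [h Q] must be the functor, of type (e → e).
[h Q] must have type (e → e). The sister h has type e; that is not a function onto (e → e), so Q must be the functor, of type (e → (e → e)).

(e → (e → e))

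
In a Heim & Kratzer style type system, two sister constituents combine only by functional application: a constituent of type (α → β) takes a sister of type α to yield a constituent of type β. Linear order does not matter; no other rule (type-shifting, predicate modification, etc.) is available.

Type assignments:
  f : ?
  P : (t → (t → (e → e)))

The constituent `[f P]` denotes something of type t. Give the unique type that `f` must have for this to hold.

[f P] must have type t. The sister P has type (t → (t → (e → e))); that is not a function onto t, so f must be the functor, of type ((t → (t → (e → e))) → t).

((t → (t → (e → e))) → t)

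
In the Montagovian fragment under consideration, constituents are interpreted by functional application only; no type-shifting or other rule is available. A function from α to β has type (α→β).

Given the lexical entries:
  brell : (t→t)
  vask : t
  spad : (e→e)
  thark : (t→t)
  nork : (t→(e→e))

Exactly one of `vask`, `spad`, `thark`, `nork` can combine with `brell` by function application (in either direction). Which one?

vask

vask — combines: brell : (t→t) takes vask : t as argument, giving t.
spad : (e→e) — does not combine with brell.
thark : (t→t) — does not combine with brell.
nork : (t→(e→e)) — does not combine with brell.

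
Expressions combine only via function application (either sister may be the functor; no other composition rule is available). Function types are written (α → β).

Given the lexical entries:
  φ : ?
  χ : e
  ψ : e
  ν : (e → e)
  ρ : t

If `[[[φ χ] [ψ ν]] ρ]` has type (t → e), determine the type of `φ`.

(e → (e → (t → (t → e))))

At [[[φ χ] [ψ ν]] ρ] (required: (t → e)): ρ is t, which is not a function with range (t → e); hence [[φ χ] [ψ ν]] is the functor — type (t → (t → e)).
At [[φ χ] [ψ ν]] (required: (t → (t → e))): [ψ ν] is e, which is not a function with range (t → (t → e)); hence [φ χ] is the functor — type (e → (t → (t → e))).
At [φ χ] (required: (e → (t → (t → e)))): χ is e, which is not a function with range (e → (t → (t → e))); hence φ is the functor — type (e → (e → (t → (t → e)))).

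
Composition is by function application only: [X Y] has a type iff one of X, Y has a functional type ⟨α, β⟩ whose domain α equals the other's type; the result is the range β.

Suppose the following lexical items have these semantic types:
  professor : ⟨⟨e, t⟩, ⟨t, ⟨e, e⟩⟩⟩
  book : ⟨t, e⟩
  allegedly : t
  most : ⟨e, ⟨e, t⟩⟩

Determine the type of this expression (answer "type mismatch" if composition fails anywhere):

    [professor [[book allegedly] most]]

⟨t, ⟨e, e⟩⟩

[book allegedly]: ⟨t, e⟩ applied to t yields e.
[[book allegedly] most]: ⟨e, ⟨e, t⟩⟩ applied to e yields ⟨e, t⟩.
[professor [[book allegedly] most]]: ⟨⟨e, t⟩, ⟨t, ⟨e, e⟩⟩⟩ applied to ⟨e, t⟩ yields ⟨t, ⟨e, e⟩⟩.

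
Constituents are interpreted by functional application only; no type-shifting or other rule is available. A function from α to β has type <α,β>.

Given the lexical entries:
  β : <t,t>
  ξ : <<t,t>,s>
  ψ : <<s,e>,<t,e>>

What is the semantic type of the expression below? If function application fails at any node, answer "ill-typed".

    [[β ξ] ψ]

At [β ξ], ξ : <<t,t>,s> takes β : <t,t>, giving s.
[[β ξ] ψ]: s and <<s,e>,<t,e>> cannot combine by function application — type clash.

ill-typed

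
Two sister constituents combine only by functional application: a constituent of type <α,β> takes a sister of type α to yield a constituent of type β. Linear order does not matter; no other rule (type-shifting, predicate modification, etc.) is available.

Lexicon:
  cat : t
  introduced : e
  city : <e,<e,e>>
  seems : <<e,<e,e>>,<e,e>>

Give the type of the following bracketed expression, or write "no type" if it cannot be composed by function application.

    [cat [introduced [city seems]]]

[city seems] — seems of type <<e,<e,e>>,<e,e>> combines with city of type <e,<e,e>>: type <e,e>.
[introduced [city seems]] — [city seems] of type <e,e> combines with introduced of type e: type e.
[cat [introduced [city seems]]]: t and e cannot combine by function application — type clash.

no type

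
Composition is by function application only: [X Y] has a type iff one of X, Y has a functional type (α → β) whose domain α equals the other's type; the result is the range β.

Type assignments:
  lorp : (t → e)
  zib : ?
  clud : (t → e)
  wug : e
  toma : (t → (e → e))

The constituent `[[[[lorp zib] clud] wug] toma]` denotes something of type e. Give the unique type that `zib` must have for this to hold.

[[[[lorp zib] clud] wug] toma] is required to be e. toma : (t → (e → e)) cannot yield e as functor, so [[[lorp zib] clud] wug] : ((t → (e → e)) → e).
[[[lorp zib] clud] wug] is required to be ((t → (e → e)) → e). wug : e cannot yield ((t → (e → e)) → e) as functor, so [[lorp zib] clud] : (e → ((t → (e → e)) → e)).
[[lorp zib] clud] is required to be (e → ((t → (e → e)) → e)). clud : (t → e) cannot yield (e → ((t → (e → e)) → e)) as functor, so [lorp zib] : ((t → e) → (e → ((t → (e → e)) → e))).
[lorp zib] is required to be ((t → e) → (e → ((t → (e → e)) → e))). lorp : (t → e) cannot yield ((t → e) → (e → ((t → (e → e)) → e))) as functor, so zib : ((t → e) → ((t → e) → (e → ((t → (e → e)) → e)))).

((t → e) → ((t → e) → (e → ((t → (e → e)) → e))))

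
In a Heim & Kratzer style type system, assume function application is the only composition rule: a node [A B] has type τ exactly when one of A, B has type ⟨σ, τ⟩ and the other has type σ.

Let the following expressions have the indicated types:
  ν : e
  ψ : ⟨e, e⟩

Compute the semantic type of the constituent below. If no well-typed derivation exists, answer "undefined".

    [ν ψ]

At [ν ψ], ψ : ⟨e, e⟩ takes ν : e, giving e.

e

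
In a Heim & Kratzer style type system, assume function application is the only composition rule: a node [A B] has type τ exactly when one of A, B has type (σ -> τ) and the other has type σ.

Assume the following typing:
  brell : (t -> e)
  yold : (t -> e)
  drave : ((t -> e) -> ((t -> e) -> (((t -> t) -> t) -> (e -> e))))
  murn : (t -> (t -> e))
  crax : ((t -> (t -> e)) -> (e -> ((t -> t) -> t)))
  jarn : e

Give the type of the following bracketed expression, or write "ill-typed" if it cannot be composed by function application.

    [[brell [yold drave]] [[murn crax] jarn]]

(e -> e)

[yold drave]: functor drave : ((t -> e) -> ((t -> e) -> (((t -> t) -> t) -> (e -> e)))), argument yold : (t -> e); result ((t -> e) -> (((t -> t) -> t) -> (e -> e))).
[brell [yold drave]]: functor [yold drave] : ((t -> e) -> (((t -> t) -> t) -> (e -> e))), argument brell : (t -> e); result (((t -> t) -> t) -> (e -> e)).
[murn crax]: functor crax : ((t -> (t -> e)) -> (e -> ((t -> t) -> t))), argument murn : (t -> (t -> e)); result (e -> ((t -> t) -> t)).
[[murn crax] jarn]: functor [murn crax] : (e -> ((t -> t) -> t)), argument jarn : e; result ((t -> t) -> t).
[[brell [yold drave]] [[murn crax] jarn]]: functor [brell [yold drave]] : (((t -> t) -> t) -> (e -> e)), argument [[murn crax] jarn] : ((t -> t) -> t); result (e -> e).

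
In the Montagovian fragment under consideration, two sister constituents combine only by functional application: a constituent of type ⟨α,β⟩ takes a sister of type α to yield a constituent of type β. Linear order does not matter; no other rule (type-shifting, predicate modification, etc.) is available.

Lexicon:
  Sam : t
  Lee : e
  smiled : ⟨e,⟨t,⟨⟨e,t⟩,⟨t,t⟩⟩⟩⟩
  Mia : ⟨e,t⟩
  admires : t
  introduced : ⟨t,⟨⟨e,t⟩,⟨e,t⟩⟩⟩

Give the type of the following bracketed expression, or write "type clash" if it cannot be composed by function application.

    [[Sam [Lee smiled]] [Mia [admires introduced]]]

[Lee smiled]: functor smiled : ⟨e,⟨t,⟨⟨e,t⟩,⟨t,t⟩⟩⟩⟩, argument Lee : e; result ⟨t,⟨⟨e,t⟩,⟨t,t⟩⟩⟩.
[Sam [Lee smiled]]: functor [Lee smiled] : ⟨t,⟨⟨e,t⟩,⟨t,t⟩⟩⟩, argument Sam : t; result ⟨⟨e,t⟩,⟨t,t⟩⟩.
[admires introduced]: functor introduced : ⟨t,⟨⟨e,t⟩,⟨e,t⟩⟩⟩, argument admires : t; result ⟨⟨e,t⟩,⟨e,t⟩⟩.
[Mia [admires introduced]]: functor [admires introduced] : ⟨⟨e,t⟩,⟨e,t⟩⟩, argument Mia : ⟨e,t⟩; result ⟨e,t⟩.
[[Sam [Lee smiled]] [Mia [admires introduced]]]: functor [Sam [Lee smiled]] : ⟨⟨e,t⟩,⟨t,t⟩⟩, argument [Mia [admires introduced]] : ⟨e,t⟩; result ⟨t,t⟩.

⟨t,t⟩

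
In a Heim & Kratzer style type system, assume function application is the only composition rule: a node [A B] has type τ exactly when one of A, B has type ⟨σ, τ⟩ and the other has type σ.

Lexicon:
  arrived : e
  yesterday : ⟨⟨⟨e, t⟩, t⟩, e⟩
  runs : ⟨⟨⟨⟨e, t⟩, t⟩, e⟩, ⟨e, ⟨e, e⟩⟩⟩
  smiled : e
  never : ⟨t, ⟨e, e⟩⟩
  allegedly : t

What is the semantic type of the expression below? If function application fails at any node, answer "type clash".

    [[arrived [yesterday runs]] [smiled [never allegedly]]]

[yesterday runs]: runs is ⟨⟨⟨⟨e, t⟩, t⟩, e⟩, ⟨e, ⟨e, e⟩⟩⟩, yesterday is ⟨⟨⟨e, t⟩, t⟩, e⟩; result ⟨e, ⟨e, e⟩⟩.
[arrived [yesterday runs]]: [yesterday runs] is ⟨e, ⟨e, e⟩⟩, arrived is e; result ⟨e, e⟩.
[never allegedly]: never is ⟨t, ⟨e, e⟩⟩, allegedly is t; result ⟨e, e⟩.
[smiled [never allegedly]]: [never allegedly] is ⟨e, e⟩, smiled is e; result e.
[[arrived [yesterday runs]] [smiled [never allegedly]]]: [arrived [yesterday runs]] is ⟨e, e⟩, [smiled [never allegedly]] is e; result e.

e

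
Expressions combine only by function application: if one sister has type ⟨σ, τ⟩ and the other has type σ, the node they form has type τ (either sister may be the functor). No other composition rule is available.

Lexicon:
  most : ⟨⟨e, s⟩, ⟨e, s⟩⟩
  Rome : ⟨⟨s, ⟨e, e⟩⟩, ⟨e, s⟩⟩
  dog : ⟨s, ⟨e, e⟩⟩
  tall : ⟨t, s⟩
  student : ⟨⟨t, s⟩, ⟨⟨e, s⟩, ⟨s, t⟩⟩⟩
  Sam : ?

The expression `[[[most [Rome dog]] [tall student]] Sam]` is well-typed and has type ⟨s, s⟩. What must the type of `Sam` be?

At [[[most [Rome dog]] [tall student]] Sam] (required: ⟨s, s⟩): [[most [Rome dog]] [tall student]] is ⟨s, t⟩, which is not a function with range ⟨s, s⟩; hence Sam is the functor — type ⟨⟨s, t⟩, ⟨s, s⟩⟩.

⟨⟨s, t⟩, ⟨s, s⟩⟩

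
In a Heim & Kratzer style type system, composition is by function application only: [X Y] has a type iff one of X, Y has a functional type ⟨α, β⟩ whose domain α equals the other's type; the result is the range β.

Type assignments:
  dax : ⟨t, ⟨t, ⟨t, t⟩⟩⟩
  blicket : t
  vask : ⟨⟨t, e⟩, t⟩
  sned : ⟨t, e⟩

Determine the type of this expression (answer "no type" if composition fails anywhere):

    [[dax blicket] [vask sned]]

⟨t, t⟩

[dax blicket]: functor dax : ⟨t, ⟨t, ⟨t, t⟩⟩⟩, argument blicket : t; result ⟨t, ⟨t, t⟩⟩.
[vask sned]: functor vask : ⟨⟨t, e⟩, t⟩, argument sned : ⟨t, e⟩; result t.
[[dax blicket] [vask sned]]: functor [dax blicket] : ⟨t, ⟨t, t⟩⟩, argument [vask sned] : t; result ⟨t, t⟩.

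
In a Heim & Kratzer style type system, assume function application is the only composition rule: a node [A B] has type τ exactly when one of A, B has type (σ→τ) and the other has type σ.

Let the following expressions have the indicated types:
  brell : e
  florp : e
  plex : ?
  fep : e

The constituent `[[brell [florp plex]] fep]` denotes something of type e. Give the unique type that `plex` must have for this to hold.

At [[brell [florp plex]] fep] (required: e): fep is e, which is not a function with range e; hence [brell [florp plex]] is the functor — type (e→e).
At [brell [florp plex]] (required: (e→e)): brell is e, which is not a function with range (e→e); hence [florp plex] is the functor — type (e→(e→e)).
At [florp plex] (required: (e→(e→e))): florp is e, which is not a function with range (e→(e→e)); hence plex is the functor — type (e→(e→(e→e))).

(e→(e→(e→e)))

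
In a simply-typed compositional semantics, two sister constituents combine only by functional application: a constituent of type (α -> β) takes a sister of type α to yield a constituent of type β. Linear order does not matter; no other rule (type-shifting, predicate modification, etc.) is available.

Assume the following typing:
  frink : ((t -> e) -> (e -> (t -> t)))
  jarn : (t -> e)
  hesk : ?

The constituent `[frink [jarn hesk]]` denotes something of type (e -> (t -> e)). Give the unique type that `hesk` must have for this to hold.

((t -> e) -> (((t -> e) -> (e -> (t -> t))) -> (e -> (t -> e))))

[frink [jarn hesk]] is required to be (e -> (t -> e)). frink : ((t -> e) -> (e -> (t -> t))) cannot yield (e -> (t -> e)) as functor, so [jarn hesk] : (((t -> e) -> (e -> (t -> t))) -> (e -> (t -> e))).
[jarn hesk] is required to be (((t -> e) -> (e -> (t -> t))) -> (e -> (t -> e))). jarn : (t -> e) cannot yield (((t -> e) -> (e -> (t -> t))) -> (e -> (t -> e))) as functor, so hesk : ((t -> e) -> (((t -> e) -> (e -> (t -> t))) -> (e -> (t -> e)))).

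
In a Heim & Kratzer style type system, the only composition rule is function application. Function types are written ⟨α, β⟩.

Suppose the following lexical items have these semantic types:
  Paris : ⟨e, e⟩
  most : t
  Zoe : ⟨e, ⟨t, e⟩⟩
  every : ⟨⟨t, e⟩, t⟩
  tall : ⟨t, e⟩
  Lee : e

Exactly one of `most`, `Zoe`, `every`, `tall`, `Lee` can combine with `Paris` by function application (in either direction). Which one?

Lee

most : t — does not combine with Paris.
Zoe : ⟨e, ⟨t, e⟩⟩ — does not combine with Paris.
every : ⟨⟨t, e⟩, t⟩ — does not combine with Paris.
tall : ⟨t, e⟩ — does not combine with Paris.
Lee — combines: Paris : ⟨e, e⟩ takes Lee : e as argument, giving e.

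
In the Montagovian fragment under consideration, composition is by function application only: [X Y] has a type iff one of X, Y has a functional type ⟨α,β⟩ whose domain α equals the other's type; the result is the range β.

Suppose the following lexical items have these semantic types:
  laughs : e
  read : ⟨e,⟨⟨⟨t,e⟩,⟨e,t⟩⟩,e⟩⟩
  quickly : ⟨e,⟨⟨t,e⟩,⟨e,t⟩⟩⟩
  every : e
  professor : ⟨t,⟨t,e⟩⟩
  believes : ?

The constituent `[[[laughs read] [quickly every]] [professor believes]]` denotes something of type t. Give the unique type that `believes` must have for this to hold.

[[[laughs read] [quickly every]] [professor believes]] must have type t. The sister [[laughs read] [quickly every]] has type e; that is not a function onto t, so [professor believes] must be the functor, of type ⟨e,t⟩.
[professor believes] must have type ⟨e,t⟩. The sister professor has type ⟨t,⟨t,e⟩⟩; that is not a function onto ⟨e,t⟩, so believes must be the functor, of type ⟨⟨t,⟨t,e⟩⟩,⟨e,t⟩⟩.

⟨⟨t,⟨t,e⟩⟩,⟨e,t⟩⟩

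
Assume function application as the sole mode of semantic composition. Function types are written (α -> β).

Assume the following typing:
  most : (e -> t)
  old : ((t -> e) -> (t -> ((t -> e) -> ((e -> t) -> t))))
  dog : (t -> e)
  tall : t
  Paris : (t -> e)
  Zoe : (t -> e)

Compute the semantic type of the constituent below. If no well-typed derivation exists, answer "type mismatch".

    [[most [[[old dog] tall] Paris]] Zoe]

[old dog]: old is ((t -> e) -> (t -> ((t -> e) -> ((e -> t) -> t)))), dog is (t -> e); result (t -> ((t -> e) -> ((e -> t) -> t))).
[[old dog] tall]: [old dog] is (t -> ((t -> e) -> ((e -> t) -> t))), tall is t; result ((t -> e) -> ((e -> t) -> t)).
[[[old dog] tall] Paris]: [[old dog] tall] is ((t -> e) -> ((e -> t) -> t)), Paris is (t -> e); result ((e -> t) -> t).
[most [[[old dog] tall] Paris]]: [[[old dog] tall] Paris] is ((e -> t) -> t), most is (e -> t); result t.
[[most [[[old dog] tall] Paris]] Zoe]: Zoe is (t -> e), [most [[[old dog] tall] Paris]] is t; result e.

e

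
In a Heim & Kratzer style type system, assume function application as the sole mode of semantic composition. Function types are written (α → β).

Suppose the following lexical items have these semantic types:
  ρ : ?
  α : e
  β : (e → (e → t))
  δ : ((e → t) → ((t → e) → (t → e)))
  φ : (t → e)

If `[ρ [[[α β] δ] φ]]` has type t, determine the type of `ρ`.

((t → e) → t)

[ρ [[[α β] δ] φ]] must have type t. The sister [[[α β] δ] φ] has type (t → e); that is not a function onto t, so ρ must be the functor, of type ((t → e) → t).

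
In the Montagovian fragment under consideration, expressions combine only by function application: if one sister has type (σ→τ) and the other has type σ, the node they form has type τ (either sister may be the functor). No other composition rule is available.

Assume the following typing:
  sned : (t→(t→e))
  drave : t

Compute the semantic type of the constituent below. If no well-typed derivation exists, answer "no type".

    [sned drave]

[sned drave] — sned of type (t→(t→e)) combines with drave of type t: type (t→e).

(t→e)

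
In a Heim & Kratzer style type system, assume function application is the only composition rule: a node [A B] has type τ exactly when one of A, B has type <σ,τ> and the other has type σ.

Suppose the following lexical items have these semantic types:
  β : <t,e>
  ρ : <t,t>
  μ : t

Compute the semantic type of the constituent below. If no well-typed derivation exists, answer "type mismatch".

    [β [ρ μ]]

e

At [ρ μ], ρ : <t,t> takes μ : t, giving t.
At [β [ρ μ]], β : <t,e> takes [ρ μ] : t, giving e.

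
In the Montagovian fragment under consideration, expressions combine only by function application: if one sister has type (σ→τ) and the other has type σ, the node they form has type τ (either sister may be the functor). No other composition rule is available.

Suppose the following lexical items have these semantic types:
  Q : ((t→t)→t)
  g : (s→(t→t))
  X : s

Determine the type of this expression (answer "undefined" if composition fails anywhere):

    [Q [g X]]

t

[g X]: functor g : (s→(t→t)), argument X : s; result (t→t).
[Q [g X]]: functor Q : ((t→t)→t), argument [g X] : (t→t); result t.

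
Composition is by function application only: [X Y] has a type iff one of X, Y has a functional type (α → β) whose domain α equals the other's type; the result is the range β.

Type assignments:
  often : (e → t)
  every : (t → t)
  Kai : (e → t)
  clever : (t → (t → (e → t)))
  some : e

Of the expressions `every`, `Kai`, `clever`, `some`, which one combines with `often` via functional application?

every : (t → t) — often needs e; every needs t; neither fits.
Kai : (e → t) — often needs e; Kai needs e; neither fits.
clever : (t → (t → (e → t))) — often needs e; clever needs t; neither fits.
some — combines: often : (e → t) takes some : e as argument, giving t.

some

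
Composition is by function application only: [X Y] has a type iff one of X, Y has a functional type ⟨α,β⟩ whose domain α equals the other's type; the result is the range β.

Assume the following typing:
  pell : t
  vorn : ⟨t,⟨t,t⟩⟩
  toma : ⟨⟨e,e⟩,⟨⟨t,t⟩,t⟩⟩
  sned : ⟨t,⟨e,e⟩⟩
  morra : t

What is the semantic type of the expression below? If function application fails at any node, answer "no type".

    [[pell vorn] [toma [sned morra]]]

t

[pell vorn] — vorn of type ⟨t,⟨t,t⟩⟩ combines with pell of type t: type ⟨t,t⟩.
[sned morra] — sned of type ⟨t,⟨e,e⟩⟩ combines with morra of type t: type ⟨e,e⟩.
[toma [sned morra]] — toma of type ⟨⟨e,e⟩,⟨⟨t,t⟩,t⟩⟩ combines with [sned morra] of type ⟨e,e⟩: type ⟨⟨t,t⟩,t⟩.
[[pell vorn] [toma [sned morra]]] — [toma [sned morra]] of type ⟨⟨t,t⟩,t⟩ combines with [pell vorn] of type ⟨t,t⟩: type t.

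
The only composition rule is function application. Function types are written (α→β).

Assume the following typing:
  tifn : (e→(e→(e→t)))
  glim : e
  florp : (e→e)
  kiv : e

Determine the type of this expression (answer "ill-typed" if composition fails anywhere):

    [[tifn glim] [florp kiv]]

At [tifn glim], tifn : (e→(e→(e→t))) takes glim : e, giving (e→(e→t)).
At [florp kiv], florp : (e→e) takes kiv : e, giving e.
At [[tifn glim] [florp kiv]], [tifn glim] : (e→(e→t)) takes [florp kiv] : e, giving (e→t).

(e→t)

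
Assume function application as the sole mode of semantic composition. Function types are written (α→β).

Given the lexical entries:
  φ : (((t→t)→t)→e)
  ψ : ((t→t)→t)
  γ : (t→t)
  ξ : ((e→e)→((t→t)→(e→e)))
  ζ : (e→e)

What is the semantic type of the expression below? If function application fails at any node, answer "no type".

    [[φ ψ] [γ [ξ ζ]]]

e

[φ ψ]: (((t→t)→t)→e) applied to ((t→t)→t) yields e.
[ξ ζ]: ((e→e)→((t→t)→(e→e))) applied to (e→e) yields ((t→t)→(e→e)).
[γ [ξ ζ]]: ((t→t)→(e→e)) applied to (t→t) yields (e→e).
[[φ ψ] [γ [ξ ζ]]]: (e→e) applied to e yields e.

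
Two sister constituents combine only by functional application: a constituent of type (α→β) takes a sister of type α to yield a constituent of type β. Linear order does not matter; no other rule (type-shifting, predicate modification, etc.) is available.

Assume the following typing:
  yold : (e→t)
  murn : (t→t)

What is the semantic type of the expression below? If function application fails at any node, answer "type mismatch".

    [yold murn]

type mismatch

[yold murn]: (e→t) and (t→t) cannot combine by function application — type clash.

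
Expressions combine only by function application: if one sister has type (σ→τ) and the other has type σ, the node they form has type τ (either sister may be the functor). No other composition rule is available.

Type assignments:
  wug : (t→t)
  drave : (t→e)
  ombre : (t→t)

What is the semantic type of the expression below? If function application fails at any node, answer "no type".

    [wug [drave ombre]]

At [drave ombre]: neither (t→e) nor (t→t) can take the other as argument; the node is ill-typed.

no type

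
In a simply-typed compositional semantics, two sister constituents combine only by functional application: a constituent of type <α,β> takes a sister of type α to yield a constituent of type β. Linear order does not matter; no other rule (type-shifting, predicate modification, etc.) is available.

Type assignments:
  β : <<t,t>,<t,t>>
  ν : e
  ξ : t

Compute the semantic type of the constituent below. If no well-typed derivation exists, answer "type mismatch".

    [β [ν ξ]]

At [ν ξ]: neither e nor t can take the other as argument; the node is ill-typed.

type mismatch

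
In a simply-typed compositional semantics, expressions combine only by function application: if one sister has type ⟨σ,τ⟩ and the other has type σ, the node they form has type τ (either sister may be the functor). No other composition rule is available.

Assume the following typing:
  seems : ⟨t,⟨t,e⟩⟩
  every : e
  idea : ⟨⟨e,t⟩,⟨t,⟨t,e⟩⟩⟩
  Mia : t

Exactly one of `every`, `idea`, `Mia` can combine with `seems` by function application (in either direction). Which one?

every : e — no; seems wants t, and every wants nothing (atomic).
idea : ⟨⟨e,t⟩,⟨t,⟨t,e⟩⟩⟩ — no; seems wants t, and idea wants ⟨e,t⟩.
Mia — combines: seems : ⟨t,⟨t,e⟩⟩ takes Mia : t as argument, giving ⟨t,e⟩.

Mia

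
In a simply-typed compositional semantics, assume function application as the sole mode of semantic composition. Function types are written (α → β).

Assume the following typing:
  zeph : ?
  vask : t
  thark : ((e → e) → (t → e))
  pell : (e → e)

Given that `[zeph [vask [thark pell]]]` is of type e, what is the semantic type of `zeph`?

(e → e)

At [zeph [vask [thark pell]]] (required: e): [vask [thark pell]] is e, which is not a function with range e; hence zeph is the functor — type (e → e).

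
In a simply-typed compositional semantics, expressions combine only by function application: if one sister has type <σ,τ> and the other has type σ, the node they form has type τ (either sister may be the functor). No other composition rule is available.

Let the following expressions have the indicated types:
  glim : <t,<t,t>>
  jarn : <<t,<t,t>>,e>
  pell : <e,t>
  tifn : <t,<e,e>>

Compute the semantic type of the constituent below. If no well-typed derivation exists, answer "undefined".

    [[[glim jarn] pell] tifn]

[glim jarn] — jarn of type <<t,<t,t>>,e> combines with glim of type <t,<t,t>>: type e.
[[glim jarn] pell] — pell of type <e,t> combines with [glim jarn] of type e: type t.
[[[glim jarn] pell] tifn] — tifn of type <t,<e,e>> combines with [[glim jarn] pell] of type t: type <e,e>.

<e,e>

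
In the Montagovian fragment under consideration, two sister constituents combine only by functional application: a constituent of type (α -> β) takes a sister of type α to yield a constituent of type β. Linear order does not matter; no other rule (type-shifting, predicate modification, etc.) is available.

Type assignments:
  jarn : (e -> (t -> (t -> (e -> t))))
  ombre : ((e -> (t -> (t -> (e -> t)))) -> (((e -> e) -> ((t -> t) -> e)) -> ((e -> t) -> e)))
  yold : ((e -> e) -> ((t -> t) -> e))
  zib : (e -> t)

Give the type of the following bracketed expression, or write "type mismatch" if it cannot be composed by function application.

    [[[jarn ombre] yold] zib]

e

[jarn ombre]: ombre is ((e -> (t -> (t -> (e -> t)))) -> (((e -> e) -> ((t -> t) -> e)) -> ((e -> t) -> e))), jarn is (e -> (t -> (t -> (e -> t)))); result (((e -> e) -> ((t -> t) -> e)) -> ((e -> t) -> e)).
[[jarn ombre] yold]: [jarn ombre] is (((e -> e) -> ((t -> t) -> e)) -> ((e -> t) -> e)), yold is ((e -> e) -> ((t -> t) -> e)); result ((e -> t) -> e).
[[[jarn ombre] yold] zib]: [[jarn ombre] yold] is ((e -> t) -> e), zib is (e -> t); result e.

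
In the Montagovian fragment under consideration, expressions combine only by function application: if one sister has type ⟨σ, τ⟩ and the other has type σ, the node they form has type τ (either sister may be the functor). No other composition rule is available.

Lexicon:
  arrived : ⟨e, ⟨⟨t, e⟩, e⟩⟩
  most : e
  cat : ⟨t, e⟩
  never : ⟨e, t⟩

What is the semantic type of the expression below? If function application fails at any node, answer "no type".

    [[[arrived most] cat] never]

[arrived most]: ⟨e, ⟨⟨t, e⟩, e⟩⟩ applied to e yields ⟨⟨t, e⟩, e⟩.
[[arrived most] cat]: ⟨⟨t, e⟩, e⟩ applied to ⟨t, e⟩ yields e.
[[[arrived most] cat] never]: ⟨e, t⟩ applied to e yields t.

t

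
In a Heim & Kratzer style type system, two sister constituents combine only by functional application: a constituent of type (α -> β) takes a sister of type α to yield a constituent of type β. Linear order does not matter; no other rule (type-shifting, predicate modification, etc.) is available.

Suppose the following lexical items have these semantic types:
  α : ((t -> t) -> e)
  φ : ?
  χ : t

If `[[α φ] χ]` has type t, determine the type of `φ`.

(((t -> t) -> e) -> (t -> t))

[[α φ] χ] is required to be t. χ : t cannot yield t as functor, so [α φ] : (t -> t).
[α φ] is required to be (t -> t). α : ((t -> t) -> e) cannot yield (t -> t) as functor, so φ : (((t -> t) -> e) -> (t -> t)).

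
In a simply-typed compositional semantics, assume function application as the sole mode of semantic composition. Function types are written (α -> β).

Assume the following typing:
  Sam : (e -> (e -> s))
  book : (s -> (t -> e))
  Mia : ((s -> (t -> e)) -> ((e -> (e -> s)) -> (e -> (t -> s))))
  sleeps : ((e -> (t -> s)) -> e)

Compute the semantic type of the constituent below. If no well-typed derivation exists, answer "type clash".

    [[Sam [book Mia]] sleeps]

e

[book Mia]: functor Mia : ((s -> (t -> e)) -> ((e -> (e -> s)) -> (e -> (t -> s)))), argument book : (s -> (t -> e)); result ((e -> (e -> s)) -> (e -> (t -> s))).
[Sam [book Mia]]: functor [book Mia] : ((e -> (e -> s)) -> (e -> (t -> s))), argument Sam : (e -> (e -> s)); result (e -> (t -> s)).
[[Sam [book Mia]] sleeps]: functor sleeps : ((e -> (t -> s)) -> e), argument [Sam [book Mia]] : (e -> (t -> s)); result e.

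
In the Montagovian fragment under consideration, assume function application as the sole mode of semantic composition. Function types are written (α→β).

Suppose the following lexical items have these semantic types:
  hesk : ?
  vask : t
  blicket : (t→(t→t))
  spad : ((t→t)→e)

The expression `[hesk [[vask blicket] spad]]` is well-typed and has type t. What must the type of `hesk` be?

(e→t)

For [hesk [[vask blicket] spad]] to have type t with [[vask blicket] spad] of type e, hesk must be the function: hesk : (e→t).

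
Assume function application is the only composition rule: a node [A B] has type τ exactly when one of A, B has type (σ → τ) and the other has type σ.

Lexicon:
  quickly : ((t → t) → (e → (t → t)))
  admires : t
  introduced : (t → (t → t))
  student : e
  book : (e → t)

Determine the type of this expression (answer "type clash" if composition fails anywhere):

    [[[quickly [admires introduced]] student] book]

type clash

[admires introduced] — introduced of type (t → (t → t)) combines with admires of type t: type (t → t).
[quickly [admires introduced]] — quickly of type ((t → t) → (e → (t → t))) combines with [admires introduced] of type (t → t): type (e → (t → t)).
[[quickly [admires introduced]] student] — [quickly [admires introduced]] of type (e → (t → t)) combines with student of type e: type (t → t).
[[[quickly [admires introduced]] student] book]: (t → t) and (e → t) cannot combine by function application — type clash.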